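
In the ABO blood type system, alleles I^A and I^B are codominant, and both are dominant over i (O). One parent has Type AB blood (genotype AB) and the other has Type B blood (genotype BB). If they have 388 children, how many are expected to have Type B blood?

Cross: AB × BB
Possible offspring genotypes: 2 AB, 2 BB
Blood type counts: 2 Type AB, 2 Type B
Probability of Type B: 2/4 = 1/2
Expected count = 1/2 × 388 = 194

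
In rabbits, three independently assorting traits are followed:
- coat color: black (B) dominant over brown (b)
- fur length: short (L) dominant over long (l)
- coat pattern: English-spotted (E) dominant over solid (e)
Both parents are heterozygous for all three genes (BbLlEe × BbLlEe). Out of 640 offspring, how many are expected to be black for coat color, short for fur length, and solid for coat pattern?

Trihybrid cross: BbLlEe × BbLlEe
Each trait segregates independently with a 3:1 phenotypic ratio, so each gene contributes 3/4 (dominant) or 1/4 (recessive).
Target: black (coat color), short (fur length), solid (coat pattern)
Probability = product of independent per-trait probabilities
= 3/4 × 3/4 × 1/4 = 9/64
Expected count = 9/64 × 640 = 90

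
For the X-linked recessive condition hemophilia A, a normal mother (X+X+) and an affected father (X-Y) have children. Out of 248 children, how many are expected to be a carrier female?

Cross: X+X+ × X-Y
Offspring: 2 X+X-, 2 X+Y
Probability of a carrier female: 2/4 = 1/2
Expected count = 1/2 × 248 = 124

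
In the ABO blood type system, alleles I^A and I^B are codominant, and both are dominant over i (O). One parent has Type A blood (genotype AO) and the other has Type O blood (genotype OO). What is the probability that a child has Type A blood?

Cross: AO × OO
Possible offspring genotypes: 2 AO, 2 OO
Blood type counts: 2 Type A, 2 Type O
Probability of Type A: 2/4 = 1/2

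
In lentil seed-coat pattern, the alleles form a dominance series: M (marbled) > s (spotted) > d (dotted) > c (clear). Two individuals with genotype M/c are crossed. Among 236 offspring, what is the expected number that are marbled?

Cross: M/c × M/c
Allele dominance: M > s > d > c
Offspring genotypes: 1 M/M, 2 M/c, 1 c/c
Phenotype counts: 3 marbled, 1 clear
marbled: 3 out of 4 → fraction 3/4
Expected count = 3/4 × 236 = 177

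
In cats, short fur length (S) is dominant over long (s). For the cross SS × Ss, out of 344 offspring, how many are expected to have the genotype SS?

Punnett square for SS × Ss:
Offspring genotypes: 2 SS, 2 Ss
Total offspring: 4
Count with target: 2
Probability: 2/4 = 1/2
Expected count = 1/2 × 344 = 172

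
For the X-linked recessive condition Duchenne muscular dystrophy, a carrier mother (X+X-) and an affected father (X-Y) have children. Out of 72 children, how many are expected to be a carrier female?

Cross: X+X- × X-Y
Offspring: 1 X+X-, 1 X+Y, 1 X-X-, 1 X-Y
Probability of a carrier female: 1/4
Expected count = 1/4 × 72 = 18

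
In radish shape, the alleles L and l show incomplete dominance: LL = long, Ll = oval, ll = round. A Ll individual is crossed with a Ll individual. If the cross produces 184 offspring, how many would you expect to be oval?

Punnett square for Ll × Ll:
Offspring genotypes: 1 LL, 2 Ll, 1 ll
Phenotype counts: 1 long, 2 oval, 1 round
oval: 2 out of 4 → fraction 1/2
Expected count = 1/2 × 184 = 92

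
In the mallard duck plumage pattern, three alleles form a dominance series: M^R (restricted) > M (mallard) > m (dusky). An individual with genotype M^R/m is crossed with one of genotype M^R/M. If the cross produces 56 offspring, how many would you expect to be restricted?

Cross: M^R/m × M^R/M
Allele dominance: M^R > M > m
Offspring genotypes: 1 M^R/M^R, 1 M^R/M, 1 M^R/m, 1 M/m
Phenotype counts: 3 restricted, 1 mallard
restricted: 3 out of 4 → fraction 3/4
Expected count = 3/4 × 56 = 42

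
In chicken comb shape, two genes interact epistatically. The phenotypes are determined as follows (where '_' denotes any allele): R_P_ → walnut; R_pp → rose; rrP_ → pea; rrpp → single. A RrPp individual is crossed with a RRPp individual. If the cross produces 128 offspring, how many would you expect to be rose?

Cross: RrPp × RRPp — consider each gene separately:
R gene: Rr × RR → 2 RR, 2 Rr → 4 R_ (out of 4)
P gene: Pp × Pp → 1 PP, 2 Pp, 1 pp → 3 P_ : 1 pp (out of 4)
Genotype classes (out of 4 × 4 = 16): R_P_ = 4×3 = 12; R_pp = 4×1 = 4
Apply the phenotype rules: R_P_ (12) → walnut; R_pp (4) → rose
Phenotype counts (out of 16): 12 walnut, 4 rose
rose: 4 out of 16 → fraction 1/4
Expected count = 1/4 × 128 = 32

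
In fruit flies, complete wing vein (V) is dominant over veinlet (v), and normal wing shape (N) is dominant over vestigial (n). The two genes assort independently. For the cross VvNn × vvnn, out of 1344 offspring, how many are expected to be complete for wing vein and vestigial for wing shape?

Dihybrid cross VvNn × vvnn — consider each gene separately:
wing vein: Vv × vv → 2 Vv, 2 vv → 2 V_ : 2 vv (out of 4)
wing shape: Nn × nn → 2 Nn, 2 nn → 2 N_ : 2 nn (out of 4)
Looking for: complete (V_) and vestigial (nn)
P(complete) = 2/4, P(vestigial) = 2/4
P(both) = 2/4 × 2/4 = 4/16 = 1/4
Expected count = 1/4 × 1344 = 336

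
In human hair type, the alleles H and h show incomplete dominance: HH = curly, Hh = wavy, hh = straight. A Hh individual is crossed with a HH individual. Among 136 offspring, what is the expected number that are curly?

Punnett square for Hh × HH:
Offspring genotypes: 2 HH, 2 Hh
Phenotype counts: 2 curly, 2 wavy
curly: 2 out of 4 → fraction 1/2
Expected count = 1/2 × 136 = 68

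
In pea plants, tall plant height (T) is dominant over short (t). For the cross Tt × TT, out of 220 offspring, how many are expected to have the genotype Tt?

Punnett square for Tt × TT:
Offspring genotypes: 2 TT, 2 Tt
Total offspring: 4
Count with target: 2
Probability: 2/4 = 1/2
Expected count = 1/2 × 220 = 110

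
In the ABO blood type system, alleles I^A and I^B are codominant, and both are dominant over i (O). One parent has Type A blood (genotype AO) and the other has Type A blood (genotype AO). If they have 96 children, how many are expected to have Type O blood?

Cross: AO × AO
Possible offspring genotypes: 1 AA, 2 AO, 1 OO
Blood type counts: 3 Type A, 1 Type O
Probability of Type O: 1/4
Expected count = 1/4 × 96 = 24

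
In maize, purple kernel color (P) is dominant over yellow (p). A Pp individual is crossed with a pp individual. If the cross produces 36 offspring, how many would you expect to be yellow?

Punnett square for Pp × pp:
Offspring genotypes: 2 Pp, 2 pp
purple: 2, yellow: 2
yellow: 2 out of 4 → fraction 1/2
Expected count = 1/2 × 36 = 18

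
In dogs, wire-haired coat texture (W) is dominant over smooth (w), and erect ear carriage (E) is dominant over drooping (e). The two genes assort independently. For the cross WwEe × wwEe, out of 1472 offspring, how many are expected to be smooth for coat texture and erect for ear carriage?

Dihybrid cross WwEe × wwEe — consider each gene separately:
coat texture: Ww × ww → 2 Ww, 2 ww → 2 W_ : 2 ww (out of 4)
ear carriage: Ee × Ee → 1 EE, 2 Ee, 1 ee → 3 E_ : 1 ee (out of 4)
Looking for: smooth (ww) and erect (E_)
P(smooth) = 2/4, P(erect) = 3/4
P(both) = 2/4 × 3/4 = 6/16 = 3/8
Expected count = 3/8 × 1472 = 552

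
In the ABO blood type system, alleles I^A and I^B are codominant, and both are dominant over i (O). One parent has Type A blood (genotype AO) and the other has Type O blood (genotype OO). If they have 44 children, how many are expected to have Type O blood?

Cross: AO × OO
Possible offspring genotypes: 2 AO, 2 OO
Blood type counts: 2 Type A, 2 Type O
Probability of Type O: 2/4 = 1/2
Expected count = 1/2 × 44 = 22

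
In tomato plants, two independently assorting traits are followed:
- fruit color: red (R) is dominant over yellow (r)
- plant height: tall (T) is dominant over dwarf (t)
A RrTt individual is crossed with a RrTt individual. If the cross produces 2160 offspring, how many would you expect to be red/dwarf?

Dihybrid cross RrTt × RrTt — consider each gene separately:
fruit color: Rr × Rr → 1 RR, 2 Rr, 1 rr → 3 R_ : 1 rr (out of 4)
plant height: Tt × Tt → 1 TT, 2 Tt, 1 tt → 3 T_ : 1 tt (out of 4)
Combine (counts out of 4 × 4 = 16): red/tall (R_T_) = 3×3 = 9; red/dwarf (R_tt) = 3×1 = 3; yellow/tall (rrT_) = 1×3 = 3; yellow/dwarf (rrtt) = 1×1 = 1
Phenotype counts (out of 16): 9 red/tall, 3 red/dwarf, 3 yellow/tall, 1 yellow/dwarf
red/dwarf: 3 out of 16 → fraction 3/16
Expected count = 3/16 × 2160 = 405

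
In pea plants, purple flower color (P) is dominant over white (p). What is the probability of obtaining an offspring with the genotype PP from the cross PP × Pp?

Punnett square for PP × Pp:
Offspring genotypes: 2 PP, 2 Pp
Total offspring: 4
Count with target: 2
Probability: 2/4 = 1/2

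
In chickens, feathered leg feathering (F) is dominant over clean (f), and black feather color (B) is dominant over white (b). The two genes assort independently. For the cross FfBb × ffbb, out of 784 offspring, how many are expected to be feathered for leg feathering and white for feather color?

Dihybrid cross FfBb × ffbb — consider each gene separately:
leg feathering: Ff × ff → 2 Ff, 2 ff → 2 F_ : 2 ff (out of 4)
feather color: Bb × bb → 2 Bb, 2 bb → 2 B_ : 2 bb (out of 4)
Looking for: feathered (F_) and white (bb)
P(feathered) = 2/4, P(white) = 2/4
P(both) = 2/4 × 2/4 = 4/16 = 1/4
Expected count = 1/4 × 784 = 196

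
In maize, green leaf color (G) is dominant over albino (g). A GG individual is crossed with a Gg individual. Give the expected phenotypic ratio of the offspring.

Punnett square for GG × Gg:
Offspring genotypes: 2 GG, 2 Gg
green: 4, albino: 0
Ratio: all green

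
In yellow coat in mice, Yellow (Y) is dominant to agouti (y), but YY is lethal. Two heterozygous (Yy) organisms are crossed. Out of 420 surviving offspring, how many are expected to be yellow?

Cross: Yy × Yy
Punnett square offspring (before lethality): 1 YY, 2 Yy, 1 yy
The YY genotype is lethal (embryos die); surviving offspring: 2 Yy, 1 yy
yellow: 2 out of 3 → fraction 2/3
Expected count = 2/3 × 420 = 280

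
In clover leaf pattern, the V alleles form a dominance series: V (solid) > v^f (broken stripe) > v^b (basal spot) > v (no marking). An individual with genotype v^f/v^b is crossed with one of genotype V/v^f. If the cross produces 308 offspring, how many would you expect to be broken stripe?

Cross: v^f/v^b × V/v^f
Allele dominance: V > v^f > v^b > v
Offspring genotypes: 1 V/v^f, 1 v^f/v^f, 1 V/v^b, 1 v^f/v^b
Phenotype counts: 2 solid, 2 broken stripe
broken stripe: 2 out of 4 → fraction 1/2
Expected count = 1/2 × 308 = 154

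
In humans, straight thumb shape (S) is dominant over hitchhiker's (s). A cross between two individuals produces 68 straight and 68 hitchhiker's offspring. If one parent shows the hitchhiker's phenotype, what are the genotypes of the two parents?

Observed offspring: 68 straight, 68 hitchhiker's
The observed ratio simplifies to 1:1. One parent shows hitchhiker's, so its genotype must be ss. A 1:1 offspring split requires the other parent to be heterozygous (Ss).
Parent genotypes: ss × Ss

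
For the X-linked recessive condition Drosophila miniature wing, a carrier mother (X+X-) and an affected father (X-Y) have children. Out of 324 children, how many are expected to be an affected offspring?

Cross: X+X- × X-Y
Offspring: 1 X+X-, 1 X+Y, 1 X-X-, 1 X-Y
Probability of an affected offspring: 2/4 = 1/2
Expected count = 1/2 × 324 = 162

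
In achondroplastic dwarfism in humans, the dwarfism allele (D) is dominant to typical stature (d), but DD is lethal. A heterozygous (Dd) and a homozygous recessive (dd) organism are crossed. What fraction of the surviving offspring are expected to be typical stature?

Cross: Dd × dd
Punnett square offspring (before lethality): 2 Dd, 2 dd
No DD offspring are produced in this cross.
typical stature: 2 out of 4
Probability: 2/4 = 1/2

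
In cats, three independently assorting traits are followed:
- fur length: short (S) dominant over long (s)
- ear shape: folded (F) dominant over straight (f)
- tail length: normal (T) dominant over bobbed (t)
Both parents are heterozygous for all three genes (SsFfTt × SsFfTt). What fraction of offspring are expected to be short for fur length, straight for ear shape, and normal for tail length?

Trihybrid cross: SsFfTt × SsFfTt
Each trait segregates independently with a 3:1 phenotypic ratio, so each gene contributes 3/4 (dominant) or 1/4 (recessive).
Target: short (fur length), straight (ear shape), normal (tail length)
Probability = product of independent per-trait probabilities
= 3/4 × 1/4 × 3/4 = 9/64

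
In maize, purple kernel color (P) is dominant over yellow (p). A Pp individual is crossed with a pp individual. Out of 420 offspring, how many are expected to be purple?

Punnett square for Pp × pp:
Offspring genotypes: 2 Pp, 2 pp
purple: 2, yellow: 2
purple: 2 out of 4 → fraction 1/2
Expected count = 1/2 × 420 = 210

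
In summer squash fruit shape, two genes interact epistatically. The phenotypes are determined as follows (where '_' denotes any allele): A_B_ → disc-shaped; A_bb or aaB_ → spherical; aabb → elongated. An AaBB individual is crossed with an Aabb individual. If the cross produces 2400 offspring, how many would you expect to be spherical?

Cross: AaBB × Aabb — consider each gene separately:
A gene: Aa × Aa → 1 AA, 2 Aa, 1 aa → 3 A_ : 1 aa (out of 4)
B gene: BB × bb → 4 Bb → 4 B_ (out of 4)
Genotype classes (out of 4 × 4 = 16): A_B_ = 3×4 = 12; aaB_ = 1×4 = 4
Apply the phenotype rules: A_B_ (12) → disc-shaped; aaB_ (4) → spherical
Phenotype counts (out of 16): 12 disc-shaped, 4 spherical
spherical: 4 out of 16 → fraction 1/4
Expected count = 1/4 × 2400 = 600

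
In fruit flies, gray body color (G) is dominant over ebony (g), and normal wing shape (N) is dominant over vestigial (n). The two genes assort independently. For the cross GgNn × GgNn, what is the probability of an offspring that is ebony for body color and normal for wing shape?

Dihybrid cross GgNn × GgNn — consider each gene separately:
body color: Gg × Gg → 1 GG, 2 Gg, 1 gg → 3 G_ : 1 gg (out of 4)
wing shape: Nn × Nn → 1 NN, 2 Nn, 1 nn → 3 N_ : 1 nn (out of 4)
Looking for: ebony (gg) and normal (N_)
P(ebony) = 1/4, P(normal) = 3/4
P(both) = 1/4 × 3/4 = 3/16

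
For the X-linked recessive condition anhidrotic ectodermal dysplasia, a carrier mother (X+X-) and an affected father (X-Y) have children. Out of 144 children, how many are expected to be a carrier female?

Cross: X+X- × X-Y
Offspring: 1 X+X-, 1 X+Y, 1 X-X-, 1 X-Y
Probability of a carrier female: 1/4
Expected count = 1/4 × 144 = 36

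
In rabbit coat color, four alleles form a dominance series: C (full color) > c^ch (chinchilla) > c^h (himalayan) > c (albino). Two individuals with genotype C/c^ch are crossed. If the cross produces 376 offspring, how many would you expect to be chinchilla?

Cross: C/c^ch × C/c^ch
Allele dominance: C > c^ch > c^h > c
Offspring genotypes: 1 C/C, 2 C/c^ch, 1 c^ch/c^ch
Phenotype counts: 3 full color, 1 chinchilla
chinchilla: 1 out of 4 → fraction 1/4
Expected count = 1/4 × 376 = 94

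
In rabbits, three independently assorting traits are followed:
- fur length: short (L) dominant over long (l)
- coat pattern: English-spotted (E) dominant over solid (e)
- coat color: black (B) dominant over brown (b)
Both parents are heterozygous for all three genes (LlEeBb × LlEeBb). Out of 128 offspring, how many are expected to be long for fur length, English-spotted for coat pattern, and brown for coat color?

Trihybrid cross: LlEeBb × LlEeBb
Each trait segregates independently with a 3:1 phenotypic ratio, so each gene contributes 3/4 (dominant) or 1/4 (recessive).
Target: long (fur length), English-spotted (coat pattern), brown (coat color)
Probability = product of independent per-trait probabilities
= 1/4 × 3/4 × 1/4 = 3/64
Expected count = 3/64 × 128 = 6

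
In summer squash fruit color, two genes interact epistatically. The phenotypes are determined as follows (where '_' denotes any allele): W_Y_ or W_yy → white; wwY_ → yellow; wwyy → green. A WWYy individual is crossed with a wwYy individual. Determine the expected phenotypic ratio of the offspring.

Cross: WWYy × wwYy — consider each gene separately:
W gene: WW × ww → 4 Ww → 4 W_ (out of 4)
Y gene: Yy × Yy → 1 YY, 2 Yy, 1 yy → 3 Y_ : 1 yy (out of 4)
Genotype classes (out of 4 × 4 = 16): W_Y_ = 4×3 = 12; W_yy = 4×1 = 4
Apply the phenotype rules: W_Y_ (12) + W_yy (4) → white
Phenotype counts (out of 16): 16 white
Ratio: all white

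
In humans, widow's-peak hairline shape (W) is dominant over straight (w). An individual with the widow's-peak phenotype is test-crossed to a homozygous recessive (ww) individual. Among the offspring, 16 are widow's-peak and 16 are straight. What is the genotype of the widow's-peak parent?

Test cross: ? × ww
Offspring: 16 widow's-peak, 16 straight — approximately 1:1.
A 1:1 ratio in a test cross indicates the unknown parent is heterozygous (Ww).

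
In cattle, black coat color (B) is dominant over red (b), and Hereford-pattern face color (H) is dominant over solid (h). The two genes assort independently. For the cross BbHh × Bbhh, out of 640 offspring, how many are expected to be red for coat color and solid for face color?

Dihybrid cross BbHh × Bbhh — consider each gene separately:
coat color: Bb × Bb → 1 BB, 2 Bb, 1 bb → 3 B_ : 1 bb (out of 4)
face color: Hh × hh → 2 Hh, 2 hh → 2 H_ : 2 hh (out of 4)
Looking for: red (bb) and solid (hh)
P(red) = 1/4, P(solid) = 2/4
P(both) = 1/4 × 2/4 = 2/16 = 1/8
Expected count = 1/8 × 640 = 80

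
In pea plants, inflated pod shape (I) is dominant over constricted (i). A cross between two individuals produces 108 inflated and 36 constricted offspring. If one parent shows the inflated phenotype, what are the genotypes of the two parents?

Observed offspring: 108 inflated, 36 constricted
The observed ratio simplifies to 3:1. Constricted (ii) offspring appear, so each parent must contribute one i allele. The parent stated to show inflated carries I, so it is Ii. The other parent is then either Ii or ii: Ii × ii would give a 1:1 split, whereas Ii × Ii gives 3:1 — matching the data. So both parents are heterozygous (Ii × Ii).
Parent genotypes: Ii × Ii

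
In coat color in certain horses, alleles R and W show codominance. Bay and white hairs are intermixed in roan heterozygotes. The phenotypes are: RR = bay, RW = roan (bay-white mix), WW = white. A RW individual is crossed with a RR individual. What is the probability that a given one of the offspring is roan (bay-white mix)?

Punnett square for RW × RR:
Offspring genotypes: 2 RR, 2 RW
Phenotype counts: 2 bay, 2 roan (bay-white mix)
roan (bay-white mix): 2 out of 4
Probability: 2/4 = 1/2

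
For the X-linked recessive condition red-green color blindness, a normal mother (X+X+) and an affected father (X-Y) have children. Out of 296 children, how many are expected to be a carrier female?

Cross: X+X+ × X-Y
Offspring: 2 X+X-, 2 X+Y
Probability of a carrier female: 2/4 = 1/2
Expected count = 1/2 × 296 = 148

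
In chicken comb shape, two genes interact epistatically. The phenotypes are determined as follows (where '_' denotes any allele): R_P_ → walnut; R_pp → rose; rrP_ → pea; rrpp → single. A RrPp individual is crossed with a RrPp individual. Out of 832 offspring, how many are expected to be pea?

Cross: RrPp × RrPp — consider each gene separately:
R gene: Rr × Rr → 1 RR, 2 Rr, 1 rr → 3 R_ : 1 rr (out of 4)
P gene: Pp × Pp → 1 PP, 2 Pp, 1 pp → 3 P_ : 1 pp (out of 4)
Genotype classes (out of 4 × 4 = 16): R_P_ = 3×3 = 9; R_pp = 3×1 = 3; rrP_ = 1×3 = 3; rrpp = 1×1 = 1
Apply the phenotype rules: R_P_ (9) → walnut; R_pp (3) → rose; rrP_ (3) → pea; rrpp (1) → single
Phenotype counts (out of 16): 9 walnut, 3 rose, 3 pea, 1 single
pea: 3 out of 16 → fraction 3/16
Expected count = 3/16 × 832 = 156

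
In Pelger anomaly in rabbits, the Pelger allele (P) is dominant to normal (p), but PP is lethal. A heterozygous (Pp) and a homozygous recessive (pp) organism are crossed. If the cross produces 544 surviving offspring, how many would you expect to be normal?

Cross: Pp × pp
Punnett square offspring (before lethality): 2 Pp, 2 pp
No PP offspring are produced in this cross.
normal: 2 out of 4 → fraction 1/2
Expected count = 1/2 × 544 = 272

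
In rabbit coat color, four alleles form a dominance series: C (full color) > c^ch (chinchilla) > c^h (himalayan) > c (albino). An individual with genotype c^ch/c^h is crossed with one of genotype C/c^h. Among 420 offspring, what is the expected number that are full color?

Cross: c^ch/c^h × C/c^h
Allele dominance: C > c^ch > c^h > c
Offspring genotypes: 1 C/c^ch, 1 c^ch/c^h, 1 C/c^h, 1 c^h/c^h
Phenotype counts: 2 full color, 1 chinchilla, 1 himalayan
full color: 2 out of 4 → fraction 1/2
Expected count = 1/2 × 420 = 210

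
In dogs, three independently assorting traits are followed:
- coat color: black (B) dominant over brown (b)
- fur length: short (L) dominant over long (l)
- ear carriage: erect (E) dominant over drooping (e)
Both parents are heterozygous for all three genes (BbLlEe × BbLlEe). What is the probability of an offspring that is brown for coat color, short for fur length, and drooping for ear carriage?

Trihybrid cross: BbLlEe × BbLlEe
Each trait segregates independently with a 3:1 phenotypic ratio, so each gene contributes 3/4 (dominant) or 1/4 (recessive).
Target: brown (coat color), short (fur length), drooping (ear carriage)
Probability = product of independent per-trait probabilities
= 1/4 × 3/4 × 1/4 = 3/64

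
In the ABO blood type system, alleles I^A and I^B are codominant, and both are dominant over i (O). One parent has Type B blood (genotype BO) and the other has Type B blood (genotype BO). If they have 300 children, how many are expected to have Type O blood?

Cross: BO × BO
Possible offspring genotypes: 1 BB, 2 BO, 1 OO
Blood type counts: 3 Type B, 1 Type O
Probability of Type O: 1/4
Expected count = 1/4 × 300 = 75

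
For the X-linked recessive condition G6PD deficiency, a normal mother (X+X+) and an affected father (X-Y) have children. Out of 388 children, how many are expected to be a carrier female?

Cross: X+X+ × X-Y
Offspring: 2 X+X-, 2 X+Y
Probability of a carrier female: 2/4 = 1/2
Expected count = 1/2 × 388 = 194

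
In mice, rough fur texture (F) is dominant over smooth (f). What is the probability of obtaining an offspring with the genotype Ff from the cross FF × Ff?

Punnett square for FF × Ff:
Offspring genotypes: 2 FF, 2 Ff
Total offspring: 4
Count with target: 2
Probability: 2/4 = 1/2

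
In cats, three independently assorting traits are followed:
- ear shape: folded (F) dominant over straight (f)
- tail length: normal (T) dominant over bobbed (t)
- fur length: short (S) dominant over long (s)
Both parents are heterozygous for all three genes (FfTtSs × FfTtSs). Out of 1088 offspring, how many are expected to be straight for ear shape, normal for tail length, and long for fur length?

Trihybrid cross: FfTtSs × FfTtSs
Each trait segregates independently with a 3:1 phenotypic ratio, so each gene contributes 3/4 (dominant) or 1/4 (recessive).
Target: straight (ear shape), normal (tail length), long (fur length)
Probability = product of independent per-trait probabilities
= 1/4 × 3/4 × 1/4 = 3/64
Expected count = 3/64 × 1088 = 51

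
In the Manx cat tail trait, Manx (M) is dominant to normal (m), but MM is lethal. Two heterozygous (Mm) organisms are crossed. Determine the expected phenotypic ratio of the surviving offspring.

Cross: Mm × Mm
Punnett square offspring (before lethality): 1 MM, 2 Mm, 1 mm
The MM genotype is lethal (embryos die); surviving offspring: 2 Mm, 1 mm
Ratio: 2 Manx (tailless) : 1 normal-tailed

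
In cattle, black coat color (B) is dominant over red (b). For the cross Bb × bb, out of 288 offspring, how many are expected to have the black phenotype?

Punnett square for Bb × bb:
Offspring genotypes: 2 Bb, 2 bb
Total offspring: 4
Count with target: 2
Probability: 2/4 = 1/2
Expected count = 1/2 × 288 = 144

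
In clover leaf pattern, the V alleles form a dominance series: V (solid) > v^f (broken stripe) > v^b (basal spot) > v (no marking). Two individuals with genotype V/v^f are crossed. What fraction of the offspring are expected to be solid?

Cross: V/v^f × V/v^f
Allele dominance: V > v^f > v^b > v
Offspring genotypes: 1 V/V, 2 V/v^f, 1 v^f/v^f
Phenotype counts: 3 solid, 1 broken stripe
solid: 3 out of 4
Probability: 3/4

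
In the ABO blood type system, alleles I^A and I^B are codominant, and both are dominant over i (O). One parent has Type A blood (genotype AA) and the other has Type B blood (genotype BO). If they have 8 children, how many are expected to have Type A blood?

Cross: AA × BO
Possible offspring genotypes: 2 AB, 2 AO
Blood type counts: 2 Type AB, 2 Type A
Probability of Type A: 2/4 = 1/2
Expected count = 1/2 × 8 = 4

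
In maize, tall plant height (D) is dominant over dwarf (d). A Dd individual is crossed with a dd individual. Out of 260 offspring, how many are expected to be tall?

Punnett square for Dd × dd:
Offspring genotypes: 2 Dd, 2 dd
tall: 2, dwarf: 2
tall: 2 out of 4 → fraction 1/2
Expected count = 1/2 × 260 = 130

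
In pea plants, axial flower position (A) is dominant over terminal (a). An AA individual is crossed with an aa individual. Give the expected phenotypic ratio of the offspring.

Punnett square for AA × aa:
Offspring genotypes: 4 Aa
axial: 4, terminal: 0
Ratio: all axial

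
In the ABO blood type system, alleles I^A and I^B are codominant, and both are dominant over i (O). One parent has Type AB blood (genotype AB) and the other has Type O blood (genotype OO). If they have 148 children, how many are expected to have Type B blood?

Cross: AB × OO
Possible offspring genotypes: 2 AO, 2 BO
Blood type counts: 2 Type A, 2 Type B
Probability of Type B: 2/4 = 1/2
Expected count = 1/2 × 148 = 74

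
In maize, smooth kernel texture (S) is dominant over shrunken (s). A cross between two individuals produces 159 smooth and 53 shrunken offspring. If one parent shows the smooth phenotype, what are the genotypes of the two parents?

Observed offspring: 159 smooth, 53 shrunken
The observed ratio simplifies to 3:1. Shrunken (ss) offspring appear, so each parent must contribute one s allele. The parent stated to show smooth carries S, so it is Ss. The other parent is then either Ss or ss: Ss × ss would give a 1:1 split, whereas Ss × Ss gives 3:1 — matching the data. So both parents are heterozygous (Ss × Ss).
Parent genotypes: Ss × Ss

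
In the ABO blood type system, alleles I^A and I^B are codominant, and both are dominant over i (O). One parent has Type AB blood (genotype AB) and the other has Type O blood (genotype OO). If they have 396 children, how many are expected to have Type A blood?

Cross: AB × OO
Possible offspring genotypes: 2 AO, 2 BO
Blood type counts: 2 Type A, 2 Type B
Probability of Type A: 2/4 = 1/2
Expected count = 1/2 × 396 = 198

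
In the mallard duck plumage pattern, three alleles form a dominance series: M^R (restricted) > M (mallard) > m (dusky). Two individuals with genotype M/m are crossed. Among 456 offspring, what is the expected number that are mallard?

Cross: M/m × M/m
Allele dominance: M^R > M > m
Offspring genotypes: 1 M/M, 2 M/m, 1 m/m
Phenotype counts: 3 mallard, 1 dusky
mallard: 3 out of 4 → fraction 3/4
Expected count = 3/4 × 456 = 342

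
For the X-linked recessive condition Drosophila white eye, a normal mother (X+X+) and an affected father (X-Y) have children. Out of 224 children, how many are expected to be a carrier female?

Cross: X+X+ × X-Y
Offspring: 2 X+X-, 2 X+Y
Probability of a carrier female: 2/4 = 1/2
Expected count = 1/2 × 224 = 112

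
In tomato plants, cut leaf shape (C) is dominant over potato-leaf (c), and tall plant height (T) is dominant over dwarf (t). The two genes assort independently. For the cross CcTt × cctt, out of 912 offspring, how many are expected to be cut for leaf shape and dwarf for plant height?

Dihybrid cross CcTt × cctt — consider each gene separately:
leaf shape: Cc × cc → 2 Cc, 2 cc → 2 C_ : 2 cc (out of 4)
plant height: Tt × tt → 2 Tt, 2 tt → 2 T_ : 2 tt (out of 4)
Looking for: cut (C_) and dwarf (tt)
P(cut) = 2/4, P(dwarf) = 2/4
P(both) = 2/4 × 2/4 = 4/16 = 1/4
Expected count = 1/4 × 912 = 228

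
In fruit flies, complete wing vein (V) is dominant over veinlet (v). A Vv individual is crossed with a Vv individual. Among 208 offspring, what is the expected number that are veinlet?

Punnett square for Vv × Vv:
Offspring genotypes: 1 VV, 2 Vv, 1 vv
complete: 3, veinlet: 1
veinlet: 1 out of 4 → fraction 1/4
Expected count = 1/4 × 208 = 52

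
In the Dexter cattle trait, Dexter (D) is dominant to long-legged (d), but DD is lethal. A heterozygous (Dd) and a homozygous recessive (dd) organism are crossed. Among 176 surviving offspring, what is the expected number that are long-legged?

Cross: Dd × dd
Punnett square offspring (before lethality): 2 Dd, 2 dd
No DD offspring are produced in this cross.
long-legged: 2 out of 4 → fraction 1/2
Expected count = 1/2 × 176 = 88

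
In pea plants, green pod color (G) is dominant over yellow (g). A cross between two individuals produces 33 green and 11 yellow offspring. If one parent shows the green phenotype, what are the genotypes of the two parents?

Observed offspring: 33 green, 11 yellow
The observed ratio simplifies to 3:1. Yellow (gg) offspring appear, so each parent must contribute one g allele. The parent stated to show green carries G, so it is Gg. The other parent is then either Gg or gg: Gg × gg would give a 1:1 split, whereas Gg × Gg gives 3:1 — matching the data. So both parents are heterozygous (Gg × Gg).
Parent genotypes: Gg × Gg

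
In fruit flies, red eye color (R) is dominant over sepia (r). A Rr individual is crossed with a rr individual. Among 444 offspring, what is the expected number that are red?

Punnett square for Rr × rr:
Offspring genotypes: 2 Rr, 2 rr
red: 2, sepia: 2
red: 2 out of 4 → fraction 1/2
Expected count = 1/2 × 444 = 222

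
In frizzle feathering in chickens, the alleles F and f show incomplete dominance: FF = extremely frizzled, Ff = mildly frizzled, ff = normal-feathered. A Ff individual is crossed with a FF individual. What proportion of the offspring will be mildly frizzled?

Punnett square for Ff × FF:
Offspring genotypes: 2 FF, 2 Ff
Phenotype counts: 2 extremely frizzled, 2 mildly frizzled
mildly frizzled: 2 out of 4
Probability: 2/4 = 1/2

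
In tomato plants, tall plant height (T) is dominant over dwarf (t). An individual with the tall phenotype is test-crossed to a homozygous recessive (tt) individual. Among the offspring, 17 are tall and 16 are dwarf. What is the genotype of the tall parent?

Test cross: ? × tt
Offspring: 17 tall, 16 dwarf — approximately 1:1.
A 1:1 ratio in a test cross indicates the unknown parent is heterozygous (Tt).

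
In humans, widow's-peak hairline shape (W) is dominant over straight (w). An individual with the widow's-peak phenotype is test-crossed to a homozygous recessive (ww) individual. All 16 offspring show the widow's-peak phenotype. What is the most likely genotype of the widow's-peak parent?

Test cross: ? × ww
All offspring are widow's-peak.
If the unknown parent were heterozygous (Ww), about half of 16 offspring would be straight; none are. The unknown parent is most likely homozygous dominant (WW).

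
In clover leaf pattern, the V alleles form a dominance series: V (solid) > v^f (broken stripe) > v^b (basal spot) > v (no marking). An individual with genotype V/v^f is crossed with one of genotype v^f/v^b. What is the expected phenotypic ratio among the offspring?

Cross: V/v^f × v^f/v^b
Allele dominance: V > v^f > v^b > v
Offspring genotypes: 1 V/v^f, 1 V/v^b, 1 v^f/v^f, 1 v^f/v^b
Phenotype counts: 2 solid, 2 broken stripe
Ratio: 1 solid : 1 broken stripe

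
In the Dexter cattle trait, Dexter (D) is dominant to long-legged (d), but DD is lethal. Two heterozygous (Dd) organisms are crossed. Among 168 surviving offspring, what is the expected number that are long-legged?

Cross: Dd × Dd
Punnett square offspring (before lethality): 1 DD, 2 Dd, 1 dd
The DD genotype is lethal (embryos die); surviving offspring: 2 Dd, 1 dd
long-legged: 1 out of 3 → fraction 1/3
Expected count = 1/3 × 168 = 56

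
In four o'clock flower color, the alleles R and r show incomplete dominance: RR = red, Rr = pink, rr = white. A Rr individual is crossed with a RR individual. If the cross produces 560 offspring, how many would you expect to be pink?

Punnett square for Rr × RR:
Offspring genotypes: 2 RR, 2 Rr
Phenotype counts: 2 red, 2 pink
pink: 2 out of 4 → fraction 1/2
Expected count = 1/2 × 560 = 280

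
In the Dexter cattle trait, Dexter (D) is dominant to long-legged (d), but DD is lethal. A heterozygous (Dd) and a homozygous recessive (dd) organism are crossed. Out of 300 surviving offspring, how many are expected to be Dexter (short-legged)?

Cross: Dd × dd
Punnett square offspring (before lethality): 2 Dd, 2 dd
No DD offspring are produced in this cross.
Dexter (short-legged): 2 out of 4 → fraction 1/2
Expected count = 1/2 × 300 = 150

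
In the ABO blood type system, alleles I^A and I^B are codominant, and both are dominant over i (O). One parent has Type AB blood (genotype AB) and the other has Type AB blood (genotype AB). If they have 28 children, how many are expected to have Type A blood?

Cross: AB × AB
Possible offspring genotypes: 1 AA, 2 AB, 1 BB
Blood type counts: 1 Type A, 2 Type AB, 1 Type B
Probability of Type A: 1/4
Expected count = 1/4 × 28 = 7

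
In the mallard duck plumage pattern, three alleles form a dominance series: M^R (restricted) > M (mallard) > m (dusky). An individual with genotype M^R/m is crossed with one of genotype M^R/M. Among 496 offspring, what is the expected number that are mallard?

Cross: M^R/m × M^R/M
Allele dominance: M^R > M > m
Offspring genotypes: 1 M^R/M^R, 1 M^R/M, 1 M^R/m, 1 M/m
Phenotype counts: 3 restricted, 1 mallard
mallard: 1 out of 4 → fraction 1/4
Expected count = 1/4 × 496 = 124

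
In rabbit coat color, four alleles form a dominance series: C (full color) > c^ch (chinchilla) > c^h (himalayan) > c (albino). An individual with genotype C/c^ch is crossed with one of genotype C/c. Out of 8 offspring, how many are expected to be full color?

Cross: C/c^ch × C/c
Allele dominance: C > c^ch > c^h > c
Offspring genotypes: 1 C/C, 1 C/c, 1 C/c^ch, 1 c^ch/c
Phenotype counts: 3 full color, 1 chinchilla
full color: 3 out of 4 → fraction 3/4
Expected count = 3/4 × 8 = 6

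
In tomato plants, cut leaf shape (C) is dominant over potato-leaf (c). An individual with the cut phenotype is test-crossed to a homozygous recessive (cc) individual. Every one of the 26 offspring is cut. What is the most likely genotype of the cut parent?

Test cross: ? × cc
All offspring are cut.
If the unknown parent were heterozygous (Cc), about half of 26 offspring would be potato-leaf; none are. The unknown parent is most likely homozygous dominant (CC).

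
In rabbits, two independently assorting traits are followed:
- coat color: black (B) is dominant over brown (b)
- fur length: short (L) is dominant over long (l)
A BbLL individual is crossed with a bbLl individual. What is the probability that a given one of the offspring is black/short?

Dihybrid cross BbLL × bbLl — consider each gene separately:
coat color: Bb × bb → 2 Bb, 2 bb → 2 B_ : 2 bb (out of 4)
fur length: LL × Ll → 2 LL, 2 Ll → 4 L_ (out of 4)
Combine (counts out of 4 × 4 = 16): black/short (B_L_) = 2×4 = 8; brown/short (bbL_) = 2×4 = 8
Phenotype counts (out of 16): 8 black/short, 8 brown/short
black/short: 8 out of 16
Probability: 8/16 = 1/2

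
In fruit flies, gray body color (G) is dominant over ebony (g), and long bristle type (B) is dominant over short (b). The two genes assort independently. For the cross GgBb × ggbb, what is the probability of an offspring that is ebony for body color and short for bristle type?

Dihybrid cross GgBb × ggbb — consider each gene separately:
body color: Gg × gg → 2 Gg, 2 gg → 2 G_ : 2 gg (out of 4)
bristle type: Bb × bb → 2 Bb, 2 bb → 2 B_ : 2 bb (out of 4)
Looking for: ebony (gg) and short (bb)
P(ebony) = 2/4, P(short) = 2/4
P(both) = 2/4 × 2/4 = 4/16 = 1/4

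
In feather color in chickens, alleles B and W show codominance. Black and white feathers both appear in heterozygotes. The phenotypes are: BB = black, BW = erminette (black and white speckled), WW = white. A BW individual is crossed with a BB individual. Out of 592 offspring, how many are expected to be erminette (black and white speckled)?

Punnett square for BW × BB:
Offspring genotypes: 2 BB, 2 BW
Phenotype counts: 2 black, 2 erminette (black and white speckled)
erminette (black and white speckled): 2 out of 4 → fraction 1/2
Expected count = 1/2 × 592 = 296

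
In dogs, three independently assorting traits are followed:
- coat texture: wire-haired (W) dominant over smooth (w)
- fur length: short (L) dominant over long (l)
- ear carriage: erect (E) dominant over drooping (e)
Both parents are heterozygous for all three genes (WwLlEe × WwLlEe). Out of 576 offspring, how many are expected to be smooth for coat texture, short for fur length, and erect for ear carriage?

Trihybrid cross: WwLlEe × WwLlEe
Each trait segregates independently with a 3:1 phenotypic ratio, so each gene contributes 3/4 (dominant) or 1/4 (recessive).
Target: smooth (coat texture), short (fur length), erect (ear carriage)
Probability = product of independent per-trait probabilities
= 1/4 × 3/4 × 3/4 = 9/64
Expected count = 9/64 × 576 = 81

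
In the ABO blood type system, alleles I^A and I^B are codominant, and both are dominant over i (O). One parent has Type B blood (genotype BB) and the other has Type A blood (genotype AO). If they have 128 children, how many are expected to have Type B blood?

Cross: BB × AO
Possible offspring genotypes: 2 AB, 2 BO
Blood type counts: 2 Type AB, 2 Type B
Probability of Type B: 2/4 = 1/2
Expected count = 1/2 × 128 = 64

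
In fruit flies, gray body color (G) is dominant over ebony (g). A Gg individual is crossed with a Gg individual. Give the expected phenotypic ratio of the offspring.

Punnett square for Gg × Gg:
Offspring genotypes: 1 GG, 2 Gg, 1 gg
gray: 3, ebony: 1
Ratio: 3:1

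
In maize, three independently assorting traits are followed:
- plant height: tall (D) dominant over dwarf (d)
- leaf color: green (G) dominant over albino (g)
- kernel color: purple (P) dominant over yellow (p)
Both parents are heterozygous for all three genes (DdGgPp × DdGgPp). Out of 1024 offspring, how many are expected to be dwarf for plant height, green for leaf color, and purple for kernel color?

Trihybrid cross: DdGgPp × DdGgPp
Each trait segregates independently with a 3:1 phenotypic ratio, so each gene contributes 3/4 (dominant) or 1/4 (recessive).
Target: dwarf (plant height), green (leaf color), purple (kernel color)
Probability = product of independent per-trait probabilities
= 1/4 × 3/4 × 3/4 = 9/64
Expected count = 9/64 × 1024 = 144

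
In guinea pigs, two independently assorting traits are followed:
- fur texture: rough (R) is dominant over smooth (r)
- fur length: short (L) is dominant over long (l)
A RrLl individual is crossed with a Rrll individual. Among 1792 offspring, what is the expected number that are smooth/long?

Dihybrid cross RrLl × Rrll — consider each gene separately:
fur texture: Rr × Rr → 1 RR, 2 Rr, 1 rr → 3 R_ : 1 rr (out of 4)
fur length: Ll × ll → 2 Ll, 2 ll → 2 L_ : 2 ll (out of 4)
Combine (counts out of 4 × 4 = 16): rough/short (R_L_) = 3×2 = 6; rough/long (R_ll) = 3×2 = 6; smooth/short (rrL_) = 1×2 = 2; smooth/long (rrll) = 1×2 = 2
Phenotype counts (out of 16): 6 rough/short, 6 rough/long, 2 smooth/short, 2 smooth/long
smooth/long: 2 out of 16 → fraction 1/8
Expected count = 1/8 × 1792 = 224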